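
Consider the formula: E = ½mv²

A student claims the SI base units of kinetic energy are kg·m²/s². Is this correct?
Units of each symbol in E = ½mv²:
  m (mass): kg
  v (speed): m/s  → to the power 2, contributes m²/s²
  The factor ½ is dimensionless.

Multiplying the contributions: [kg] · [m²/s²]
Adding exponents of each base unit: kg: 1, m: 2, s: -2
SI base units of kinetic energy: kg·m²/s²

The claimed units kg·m²/s² match the derived units, so the claim is correct.

Answer: Yes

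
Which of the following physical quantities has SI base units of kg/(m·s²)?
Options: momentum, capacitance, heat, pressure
Checking the SI base units of each option:
  momentum (p = mv): kg·m/s  ✗
  capacitance (C = Q/V): s⁴·A²/(kg·m²)  ✗
  heat (Q = mcΔT): kg·m²/s²  ✗
  pressure (P = F/A): kg/(m·s²)  ✓ matches

Only pressure has units kg/(m·s²).

Answer: pressure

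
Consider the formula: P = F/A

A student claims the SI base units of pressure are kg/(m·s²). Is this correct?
Units of each symbol in P = F/A:
  F (force): kg·m/s²
  A (area): m²  → in the denominator, contributes 1/m²

Multiplying the contributions: [kg·m/s²] · [1/m²]
Adding exponents of each base unit: kg: 1, m: -1, s: -2
SI base units of pressure: kg/(m·s²)

The claimed units kg/(m·s²) match the derived units, so the claim is correct.

Answer: Yes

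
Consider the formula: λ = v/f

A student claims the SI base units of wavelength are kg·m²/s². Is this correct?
Units of each symbol in λ = v/f:
  v (wave speed): m/s
  f (frequency): 1/s  → in the denominator, contributes s

Multiplying the contributions: [m/s] · [s]
Adding exponents of each base unit: m: 1
SI base units of wavelength: m

The claimed units kg·m²/s² (exponents kg: 1, m: 2, s: -2) do not match the derived units m (exponents m: 1), so the claim is incorrect.

Answer: No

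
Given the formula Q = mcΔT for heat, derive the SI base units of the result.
Units of each symbol in Q = mcΔT:
  m (mass): kg
  c (specific heat capacity, in J/(kg·K)): m²/(s²·K)
  ΔT (temperature change): K

Multiplying the contributions: [kg] · [m²/(s²·K)] · [K]
Adding exponents of each base unit: kg: 1, m: 2, s: -2
SI base units of heat: kg·m²/s²

Answer: kg·m²/s²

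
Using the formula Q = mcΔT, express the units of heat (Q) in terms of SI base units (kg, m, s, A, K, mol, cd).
Units of each symbol in Q = mcΔT:
  m (mass): kg
  c (specific heat capacity, in J/(kg·K)): m²/(s²·K)
  ΔT (temperature change): K

Multiplying the contributions: [kg] · [m²/(s²·K)] · [K]
Adding exponents of each base unit: kg: 1, m: 2, s: -2
SI base units of heat: kg·m²/s²

Answer: kg·m²/s²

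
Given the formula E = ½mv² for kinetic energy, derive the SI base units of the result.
Units of each symbol in E = ½mv²:
  m (mass): kg
  v (speed): m/s  → to the power 2, contributes m²/s²
  The factor ½ is dimensionless.

Multiplying the contributions: [kg] · [m²/s²]
Adding exponents of each base unit: kg: 1, m: 2, s: -2
SI base units of kinetic energy: kg·m²/s²

Answer: kg·m²/s²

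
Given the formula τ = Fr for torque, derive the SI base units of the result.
Units of each symbol in τ = Fr:
  F (force): kg·m/s²
  r (lever arm): m

Multiplying the contributions: [kg·m/s²] · [m]
Adding exponents of each base unit: kg: 1, m: 2, s: -2
SI base units of torque: kg·m²/s²

Answer: kg·m²/s²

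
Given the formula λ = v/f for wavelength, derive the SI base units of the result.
Units of each symbol in λ = v/f:
  v (wave speed): m/s
  f (frequency): 1/s  → in the denominator, contributes s

Multiplying the contributions: [m/s] · [s]
Adding exponents of each base unit: m: 1
SI base units of wavelength: m

Answer: m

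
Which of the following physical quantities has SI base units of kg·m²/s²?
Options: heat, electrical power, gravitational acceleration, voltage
Checking the SI base units of each option:
  heat (Q = mcΔT): kg·m²/s²  ✓ matches
  electrical power (P = IV): kg·m²/s³  ✗
  gravitational acceleration (g = GM/r²): m/s²  ✗
  voltage (V = IR): kg·m²/(s³·A)  ✗

Only heat has units kg·m²/s².

Answer: heat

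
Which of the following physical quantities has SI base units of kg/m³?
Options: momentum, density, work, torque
Checking the SI base units of each option:
  momentum (p = mv): kg·m/s  ✗
  density (ρ = m/V): kg/m³  ✓ matches
  work (W = Fd): kg·m²/s²  ✗
  torque (τ = Fr): kg·m²/s²  ✗

Only density has units kg/m³.

Answer: density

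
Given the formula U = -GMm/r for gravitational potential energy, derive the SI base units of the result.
Units of each symbol in U = -GMm/r:
  G (gravitational constant): m³/(kg·s²)
  M (mass): kg
  m (mass): kg
  r (distance): m  → in the denominator, contributes 1/m
  The minus sign does not affect the units.

Multiplying the contributions: [m³/(kg·s²)] · [kg] · [kg] · [1/m]
Adding exponents of each base unit: kg: 1, m: 2, s: -2
SI base units of gravitational potential energy: kg·m²/s²

Answer: kg·m²/s²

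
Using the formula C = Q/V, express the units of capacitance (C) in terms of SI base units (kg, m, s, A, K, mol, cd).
Units of each symbol in C = Q/V:
  Q (charge, in coulombs): s·A
  V (voltage, in volts): kg·m²/(s³·A)  → in the denominator, contributes s³·A/(kg·m²)

Multiplying the contributions: [s·A] · [s³·A/(kg·m²)]
Adding exponents of each base unit: kg: -1, m: -2, s: 4, A: 2
SI base units of capacitance: s⁴·A²/(kg·m²)

Answer: s⁴·A²/(kg·m²)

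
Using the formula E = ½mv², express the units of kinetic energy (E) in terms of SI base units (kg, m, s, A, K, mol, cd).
Units of each symbol in E = ½mv²:
  m (mass): kg
  v (speed): m/s  → to the power 2, contributes m²/s²
  The factor ½ is dimensionless.

Multiplying the contributions: [kg] · [m²/s²]
Adding exponents of each base unit: kg: 1, m: 2, s: -2
SI base units of kinetic energy: kg·m²/s²

Answer: kg·m²/s²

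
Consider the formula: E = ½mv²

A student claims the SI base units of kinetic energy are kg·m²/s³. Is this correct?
Units of each symbol in E = ½mv²:
  m (mass): kg
  v (speed): m/s  → to the power 2, contributes m²/s²
  The factor ½ is dimensionless.

Multiplying the contributions: [kg] · [m²/s²]
Adding exponents of each base unit: kg: 1, m: 2, s: -2
SI base units of kinetic energy: kg·m²/s²

The claimed units kg·m²/s³ (exponents kg: 1, m: 2, s: -3) do not match the derived units kg·m²/s² (exponents kg: 1, m: 2, s: -2), so the claim is incorrect.

Answer: No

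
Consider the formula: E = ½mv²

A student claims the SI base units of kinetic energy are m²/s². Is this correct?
Units of each symbol in E = ½mv²:
  m (mass): kg
  v (speed): m/s  → to the power 2, contributes m²/s²
  The factor ½ is dimensionless.

Multiplying the contributions: [kg] · [m²/s²]
Adding exponents of each base unit: kg: 1, m: 2, s: -2
SI base units of kinetic energy: kg·m²/s²

The claimed units m²/s² (exponents m: 2, s: -2) do not match the derived units kg·m²/s² (exponents kg: 1, m: 2, s: -2), so the claim is incorrect.

Answer: No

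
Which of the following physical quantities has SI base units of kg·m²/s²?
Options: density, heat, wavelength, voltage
Checking the SI base units of each option:
  density (ρ = m/V): kg/m³  ✗
  heat (Q = mcΔT): kg·m²/s²  ✓ matches
  wavelength (λ = v/f): m  ✗
  voltage (V = IR): kg·m²/(s³·A)  ✗

Only heat has units kg·m²/s².

Answer: heat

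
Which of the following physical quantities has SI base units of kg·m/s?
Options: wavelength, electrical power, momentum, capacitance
Checking the SI base units of each option:
  wavelength (λ = v/f): m  ✗
  electrical power (P = IV): kg·m²/s³  ✗
  momentum (p = mv): kg·m/s  ✓ matches
  capacitance (C = Q/V): s⁴·A²/(kg·m²)  ✗

Only momentum has units kg·m/s.

Answer: momentum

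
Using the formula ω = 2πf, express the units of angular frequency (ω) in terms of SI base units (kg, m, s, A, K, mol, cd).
Units of each symbol in ω = 2πf:
  f (frequency): 1/s
  The factor 2π is dimensionless.

Multiplying the contributions: [1/s]
Adding exponents of each base unit: s: -1
SI base units of angular frequency: 1/s

Answer: 1/s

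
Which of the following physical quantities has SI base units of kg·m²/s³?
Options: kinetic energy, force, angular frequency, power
Checking the SI base units of each option:
  kinetic energy (E = ½mv²): kg·m²/s²  ✗
  force (F = ma): kg·m/s²  ✗
  angular frequency (ω = 2πf): 1/s  ✗
  power (P = W/t): kg·m²/s³  ✓ matches

Only power has units kg·m²/s³.

Answer: power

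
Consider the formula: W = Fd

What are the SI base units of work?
Units of each symbol in W = Fd:
  F (force): kg·m/s²
  d (displacement): m

Multiplying the contributions: [kg·m/s²] · [m]
Adding exponents of each base unit: kg: 1, m: 2, s: -2
SI base units of work: kg·m²/s²

Answer: kg·m²/s²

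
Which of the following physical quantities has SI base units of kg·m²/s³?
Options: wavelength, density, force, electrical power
Checking the SI base units of each option:
  wavelength (λ = v/f): m  ✗
  density (ρ = m/V): kg/m³  ✗
  force (F = ma): kg·m/s²  ✗
  electrical power (P = IV): kg·m²/s³  ✓ matches

Only electrical power has units kg·m²/s³.

Answer: electrical power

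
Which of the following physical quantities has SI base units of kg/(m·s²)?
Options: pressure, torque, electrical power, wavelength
Checking the SI base units of each option:
  pressure (P = F/A): kg/(m·s²)  ✓ matches
  torque (τ = Fr): kg·m²/s²  ✗
  electrical power (P = IV): kg·m²/s³  ✗
  wavelength (λ = v/f): m  ✗

Only pressure has units kg/(m·s²).

Answer: pressure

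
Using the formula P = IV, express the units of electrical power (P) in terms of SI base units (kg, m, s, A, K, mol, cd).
Units of each symbol in P = IV:
  I (current): A
  V (voltage, in volts): kg·m²/(s³·A)

Multiplying the contributions: [A] · [kg·m²/(s³·A)]
Adding exponents of each base unit: kg: 1, m: 2, s: -3
SI base units of electrical power: kg·m²/s³

Answer: kg·m²/s³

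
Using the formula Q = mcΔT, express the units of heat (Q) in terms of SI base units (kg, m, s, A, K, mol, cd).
Units of each symbol in Q = mcΔT:
  m (mass): kg
  c (specific heat capacity, in J/(kg·K)): m²/(s²·K)
  ΔT (temperature change): K

Multiplying the contributions: [kg] · [m²/(s²·K)] · [K]
Adding exponents of each base unit: kg: 1, m: 2, s: -2
SI base units of heat: kg·m²/s²

Answer: kg·m²/s²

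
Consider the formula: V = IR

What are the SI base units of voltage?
Units of each symbol in V = IR:
  I (current): A
  R (resistance, in ohms): kg·m²/(s³·A²)

Multiplying the contributions: [A] · [kg·m²/(s³·A²)]
Adding exponents of each base unit: kg: 1, m: 2, s: -3, A: -1
SI base units of voltage: kg·m²/(s³·A)

Answer: kg·m²/(s³·A)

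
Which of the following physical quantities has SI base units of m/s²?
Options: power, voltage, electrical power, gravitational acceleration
Checking the SI base units of each option:
  power (P = W/t): kg·m²/s³  ✗
  voltage (V = IR): kg·m²/(s³·A)  ✗
  electrical power (P = IV): kg·m²/s³  ✗
  gravitational acceleration (g = GM/r²): m/s²  ✓ matches

Only gravitational acceleration has units m/s².

Answer: gravitational acceleration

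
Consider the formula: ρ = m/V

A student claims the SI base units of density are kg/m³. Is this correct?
Units of each symbol in ρ = m/V:
  m (mass): kg
  V (volume): m³  → in the denominator, contributes 1/m³

Multiplying the contributions: [kg] · [1/m³]
Adding exponents of each base unit: kg: 1, m: -3
SI base units of density: kg/m³

The claimed units kg/m³ match the derived units, so the claim is correct.

Answer: Yes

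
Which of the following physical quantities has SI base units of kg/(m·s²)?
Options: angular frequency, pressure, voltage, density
Checking the SI base units of each option:
  angular frequency (ω = 2πf): 1/s  ✗
  pressure (P = F/A): kg/(m·s²)  ✓ matches
  voltage (V = IR): kg·m²/(s³·A)  ✗
  density (ρ = m/V): kg/m³  ✗

Only pressure has units kg/(m·s²).

Answer: pressure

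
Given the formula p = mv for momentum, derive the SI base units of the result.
Units of each symbol in p = mv:
  m (mass): kg
  v (velocity): m/s

Multiplying the contributions: [kg] · [m/s]
Adding exponents of each base unit: kg: 1, m: 1, s: -1
SI base units of momentum: kg·m/s

Answer: kg·m/s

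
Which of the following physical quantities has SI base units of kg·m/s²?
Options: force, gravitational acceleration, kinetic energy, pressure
Checking the SI base units of each option:
  force (F = ma): kg·m/s²  ✓ matches
  gravitational acceleration (g = GM/r²): m/s²  ✗
  kinetic energy (E = ½mv²): kg·m²/s²  ✗
  pressure (P = F/A): kg/(m·s²)  ✗

Only force has units kg·m/s².

Answer: force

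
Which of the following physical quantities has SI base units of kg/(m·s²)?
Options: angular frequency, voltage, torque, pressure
Checking the SI base units of each option:
  angular frequency (ω = 2πf): 1/s  ✗
  voltage (V = IR): kg·m²/(s³·A)  ✗
  torque (τ = Fr): kg·m²/s²  ✗
  pressure (P = F/A): kg/(m·s²)  ✓ matches

Only pressure has units kg/(m·s²).

Answer: pressure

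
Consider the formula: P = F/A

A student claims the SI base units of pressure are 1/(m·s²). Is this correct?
Units of each symbol in P = F/A:
  F (force): kg·m/s²
  A (area): m²  → in the denominator, contributes 1/m²

Multiplying the contributions: [kg·m/s²] · [1/m²]
Adding exponents of each base unit: kg: 1, m: -1, s: -2
SI base units of pressure: kg/(m·s²)

The claimed units 1/(m·s²) (exponents m: -1, s: -2) do not match the derived units kg/(m·s²) (exponents kg: 1, m: -1, s: -2), so the claim is incorrect.

Answer: No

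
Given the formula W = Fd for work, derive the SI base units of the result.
Units of each symbol in W = Fd:
  F (force): kg·m/s²
  d (displacement): m

Multiplying the contributions: [kg·m/s²] · [m]
Adding exponents of each base unit: kg: 1, m: 2, s: -2
SI base units of work: kg·m²/s²

Answer: kg·m²/s²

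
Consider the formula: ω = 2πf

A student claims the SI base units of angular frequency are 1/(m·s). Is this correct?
Units of each symbol in ω = 2πf:
  f (frequency): 1/s
  The factor 2π is dimensionless.

Multiplying the contributions: [1/s]
Adding exponents of each base unit: s: -1
SI base units of angular frequency: 1/s

The claimed units 1/(m·s) (exponents m: -1, s: -1) do not match the derived units 1/s (exponents s: -1), so the claim is incorrect.

Answer: No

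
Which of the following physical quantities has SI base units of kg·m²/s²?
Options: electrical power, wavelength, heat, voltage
Checking the SI base units of each option:
  electrical power (P = IV): kg·m²/s³  ✗
  wavelength (λ = v/f): m  ✗
  heat (Q = mcΔT): kg·m²/s²  ✓ matches
  voltage (V = IR): kg·m²/(s³·A)  ✗

Only heat has units kg·m²/s².

Answer: heat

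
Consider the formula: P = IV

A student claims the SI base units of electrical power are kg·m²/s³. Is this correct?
Units of each symbol in P = IV:
  I (current): A
  V (voltage, in volts): kg·m²/(s³·A)

Multiplying the contributions: [A] · [kg·m²/(s³·A)]
Adding exponents of each base unit: kg: 1, m: 2, s: -3
SI base units of electrical power: kg·m²/s³

The claimed units kg·m²/s³ match the derived units, so the claim is correct.

Answer: Yes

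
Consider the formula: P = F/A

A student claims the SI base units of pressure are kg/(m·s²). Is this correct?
Units of each symbol in P = F/A:
  F (force): kg·m/s²
  A (area): m²  → in the denominator, contributes 1/m²

Multiplying the contributions: [kg·m/s²] · [1/m²]
Adding exponents of each base unit: kg: 1, m: -1, s: -2
SI base units of pressure: kg/(m·s²)

The claimed units kg/(m·s²) match the derived units, so the claim is correct.

Answer: Yes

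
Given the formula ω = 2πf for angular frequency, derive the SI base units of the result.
Units of each symbol in ω = 2πf:
  f (frequency): 1/s
  The factor 2π is dimensionless.

Multiplying the contributions: [1/s]
Adding exponents of each base unit: s: -1
SI base units of angular frequency: 1/s

Answer: 1/s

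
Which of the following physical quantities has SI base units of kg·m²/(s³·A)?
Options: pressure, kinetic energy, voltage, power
Checking the SI base units of each option:
  pressure (P = F/A): kg/(m·s²)  ✗
  kinetic energy (E = ½mv²): kg·m²/s²  ✗
  voltage (V = IR): kg·m²/(s³·A)  ✓ matches
  power (P = W/t): kg·m²/s³  ✗

Only voltage has units kg·m²/(s³·A).

Answer: voltage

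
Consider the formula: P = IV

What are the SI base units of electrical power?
Units of each symbol in P = IV:
  I (current): A
  V (voltage, in volts): kg·m²/(s³·A)

Multiplying the contributions: [A] · [kg·m²/(s³·A)]
Adding exponents of each base unit: kg: 1, m: 2, s: -3
SI base units of electrical power: kg·m²/s³

Answer: kg·m²/s³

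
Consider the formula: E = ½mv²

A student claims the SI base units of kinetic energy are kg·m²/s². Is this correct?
Units of each symbol in E = ½mv²:
  m (mass): kg
  v (speed): m/s  → to the power 2, contributes m²/s²
  The factor ½ is dimensionless.

Multiplying the contributions: [kg] · [m²/s²]
Adding exponents of each base unit: kg: 1, m: 2, s: -2
SI base units of kinetic energy: kg·m²/s²

The claimed units kg·m²/s² match the derived units, so the claim is correct.

Answer: Yes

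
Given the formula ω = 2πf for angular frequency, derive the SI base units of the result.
Units of each symbol in ω = 2πf:
  f (frequency): 1/s
  The factor 2π is dimensionless.

Multiplying the contributions: [1/s]
Adding exponents of each base unit: s: -1
SI base units of angular frequency: 1/s

Answer: 1/s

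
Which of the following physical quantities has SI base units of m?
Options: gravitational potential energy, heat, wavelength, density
Checking the SI base units of each option:
  gravitational potential energy (U = -GMm/r): kg·m²/s²  ✗
  heat (Q = mcΔT): kg·m²/s²  ✗
  wavelength (λ = v/f): m  ✓ matches
  density (ρ = m/V): kg/m³  ✗

Only wavelength has units m.

Answer: wavelength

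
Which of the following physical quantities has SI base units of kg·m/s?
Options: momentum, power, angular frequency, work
Checking the SI base units of each option:
  momentum (p = mv): kg·m/s  ✓ matches
  power (P = W/t): kg·m²/s³  ✗
  angular frequency (ω = 2πf): 1/s  ✗
  work (W = Fd): kg·m²/s²  ✗

Only momentum has units kg·m/s.

Answer: momentum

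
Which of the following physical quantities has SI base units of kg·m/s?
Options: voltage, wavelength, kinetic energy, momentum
Checking the SI base units of each option:
  voltage (V = IR): kg·m²/(s³·A)  ✗
  wavelength (λ = v/f): m  ✗
  kinetic energy (E = ½mv²): kg·m²/s²  ✗
  momentum (p = mv): kg·m/s  ✓ matches

Only momentum has units kg·m/s.

Answer: momentum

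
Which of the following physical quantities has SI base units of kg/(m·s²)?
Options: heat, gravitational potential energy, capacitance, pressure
Checking the SI base units of each option:
  heat (Q = mcΔT): kg·m²/s²  ✗
  gravitational potential energy (U = -GMm/r): kg·m²/s²  ✗
  capacitance (C = Q/V): s⁴·A²/(kg·m²)  ✗
  pressure (P = F/A): kg/(m·s²)  ✓ matches

Only pressure has units kg/(m·s²).

Answer: pressure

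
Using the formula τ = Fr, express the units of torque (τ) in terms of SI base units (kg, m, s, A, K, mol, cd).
Units of each symbol in τ = Fr:
  F (force): kg·m/s²
  r (lever arm): m

Multiplying the contributions: [kg·m/s²] · [m]
Adding exponents of each base unit: kg: 1, m: 2, s: -2
SI base units of torque: kg·m²/s²

Answer: kg·m²/s²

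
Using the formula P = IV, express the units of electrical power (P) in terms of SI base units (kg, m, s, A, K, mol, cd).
Units of each symbol in P = IV:
  I (current): A
  V (voltage, in volts): kg·m²/(s³·A)

Multiplying the contributions: [A] · [kg·m²/(s³·A)]
Adding exponents of each base unit: kg: 1, m: 2, s: -3
SI base units of electrical power: kg·m²/s³

Answer: kg·m²/s³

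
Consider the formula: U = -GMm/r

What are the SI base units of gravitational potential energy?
Units of each symbol in U = -GMm/r:
  G (gravitational constant): m³/(kg·s²)
  M (mass): kg
  m (mass): kg
  r (distance): m  → in the denominator, contributes 1/m
  The minus sign does not affect the units.

Multiplying the contributions: [m³/(kg·s²)] · [kg] · [kg] · [1/m]
Adding exponents of each base unit: kg: 1, m: 2, s: -2
SI base units of gravitational potential energy: kg·m²/s²

Answer: kg·m²/s²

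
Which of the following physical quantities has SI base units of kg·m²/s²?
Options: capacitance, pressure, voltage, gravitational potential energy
Checking the SI base units of each option:
  capacitance (C = Q/V): s⁴·A²/(kg·m²)  ✗
  pressure (P = F/A): kg/(m·s²)  ✗
  voltage (V = IR): kg·m²/(s³·A)  ✗
  gravitational potential energy (U = -GMm/r): kg·m²/s²  ✓ matches

Only gravitational potential energy has units kg·m²/s².

Answer: gravitational potential energy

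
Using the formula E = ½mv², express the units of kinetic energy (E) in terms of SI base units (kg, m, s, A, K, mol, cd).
Units of each symbol in E = ½mv²:
  m (mass): kg
  v (speed): m/s  → to the power 2, contributes m²/s²
  The factor ½ is dimensionless.

Multiplying the contributions: [kg] · [m²/s²]
Adding exponents of each base unit: kg: 1, m: 2, s: -2
SI base units of kinetic energy: kg·m²/s²

Answer: kg·m²/s²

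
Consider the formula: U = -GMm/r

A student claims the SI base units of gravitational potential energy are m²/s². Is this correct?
Units of each symbol in U = -GMm/r:
  G (gravitational constant): m³/(kg·s²)
  M (mass): kg
  m (mass): kg
  r (distance): m  → in the denominator, contributes 1/m
  The minus sign does not affect the units.

Multiplying the contributions: [m³/(kg·s²)] · [kg] · [kg] · [1/m]
Adding exponents of each base unit: kg: 1, m: 2, s: -2
SI base units of gravitational potential energy: kg·m²/s²

The claimed units m²/s² (exponents m: 2, s: -2) do not match the derived units kg·m²/s² (exponents kg: 1, m: 2, s: -2), so the claim is incorrect.

Answer: No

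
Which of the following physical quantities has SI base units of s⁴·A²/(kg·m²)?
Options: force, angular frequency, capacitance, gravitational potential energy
Checking the SI base units of each option:
  force (F = ma): kg·m/s²  ✗
  angular frequency (ω = 2πf): 1/s  ✗
  capacitance (C = Q/V): s⁴·A²/(kg·m²)  ✓ matches
  gravitational potential energy (U = -GMm/r): kg·m²/s²  ✗

Only capacitance has units s⁴·A²/(kg·m²).

Answer: capacitance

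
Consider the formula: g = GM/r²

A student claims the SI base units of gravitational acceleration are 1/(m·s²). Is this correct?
Units of each symbol in g = GM/r²:
  G (gravitational constant): m³/(kg·s²)
  M (mass): kg
  r (distance): m  → to the power 2 in the denominator, contributes 1/m²

Multiplying the contributions: [m³/(kg·s²)] · [kg] · [1/m²]
Adding exponents of each base unit: m: 1, s: -2
SI base units of gravitational acceleration: m/s²

The claimed units 1/(m·s²) (exponents m: -1, s: -2) do not match the derived units m/s² (exponents m: 1, s: -2), so the claim is incorrect.

Answer: No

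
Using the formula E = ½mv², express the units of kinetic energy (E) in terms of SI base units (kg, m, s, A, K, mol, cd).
Units of each symbol in E = ½mv²:
  m (mass): kg
  v (speed): m/s  → to the power 2, contributes m²/s²
  The factor ½ is dimensionless.

Multiplying the contributions: [kg] · [m²/s²]
Adding exponents of each base unit: kg: 1, m: 2, s: -2
SI base units of kinetic energy: kg·m²/s²

Answer: kg·m²/s²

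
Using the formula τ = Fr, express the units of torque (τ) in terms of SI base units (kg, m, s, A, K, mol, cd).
Units of each symbol in τ = Fr:
  F (force): kg·m/s²
  r (lever arm): m

Multiplying the contributions: [kg·m/s²] · [m]
Adding exponents of each base unit: kg: 1, m: 2, s: -2
SI base units of torque: kg·m²/s²

Answer: kg·m²/s²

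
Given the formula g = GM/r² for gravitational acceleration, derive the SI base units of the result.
Units of each symbol in g = GM/r²:
  G (gravitational constant): m³/(kg·s²)
  M (mass): kg
  r (distance): m  → to the power 2 in the denominator, contributes 1/m²

Multiplying the contributions: [m³/(kg·s²)] · [kg] · [1/m²]
Adding exponents of each base unit: m: 1, s: -2
SI base units of gravitational acceleration: m/s²

Answer: m/s²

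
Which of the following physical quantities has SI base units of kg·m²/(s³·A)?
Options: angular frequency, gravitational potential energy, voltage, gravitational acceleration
Checking the SI base units of each option:
  angular frequency (ω = 2πf): 1/s  ✗
  gravitational potential energy (U = -GMm/r): kg·m²/s²  ✗
  voltage (V = IR): kg·m²/(s³·A)  ✓ matches
  gravitational acceleration (g = GM/r²): m/s²  ✗

Only voltage has units kg·m²/(s³·A).

Answer: voltage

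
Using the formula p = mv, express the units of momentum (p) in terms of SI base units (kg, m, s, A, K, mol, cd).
Units of each symbol in p = mv:
  m (mass): kg
  v (velocity): m/s

Multiplying the contributions: [kg] · [m/s]
Adding exponents of each base unit: kg: 1, m: 1, s: -1
SI base units of momentum: kg·m/s

Answer: kg·m/s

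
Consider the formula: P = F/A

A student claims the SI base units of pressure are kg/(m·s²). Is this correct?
Units of each symbol in P = F/A:
  F (force): kg·m/s²
  A (area): m²  → in the denominator, contributes 1/m²

Multiplying the contributions: [kg·m/s²] · [1/m²]
Adding exponents of each base unit: kg: 1, m: -1, s: -2
SI base units of pressure: kg/(m·s²)

The claimed units kg/(m·s²) match the derived units, so the claim is correct.

Answer: Yes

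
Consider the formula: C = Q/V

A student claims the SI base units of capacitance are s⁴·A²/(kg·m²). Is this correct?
Units of each symbol in C = Q/V:
  Q (charge, in coulombs): s·A
  V (voltage, in volts): kg·m²/(s³·A)  → in the denominator, contributes s³·A/(kg·m²)

Multiplying the contributions: [s·A] · [s³·A/(kg·m²)]
Adding exponents of each base unit: kg: -1, m: -2, s: 4, A: 2
SI base units of capacitance: s⁴·A²/(kg·m²)

The claimed units s⁴·A²/(kg·m²) match the derived units, so the claim is correct.

Answer: Yes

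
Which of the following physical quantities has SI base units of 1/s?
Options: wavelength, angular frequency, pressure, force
Checking the SI base units of each option:
  wavelength (λ = v/f): m  ✗
  angular frequency (ω = 2πf): 1/s  ✓ matches
  pressure (P = F/A): kg/(m·s²)  ✗
  force (F = ma): kg·m/s²  ✗

Only angular frequency has units 1/s.

Answer: angular frequency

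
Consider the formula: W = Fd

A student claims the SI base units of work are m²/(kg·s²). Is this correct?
Units of each symbol in W = Fd:
  F (force): kg·m/s²
  d (displacement): m

Multiplying the contributions: [kg·m/s²] · [m]
Adding exponents of each base unit: kg: 1, m: 2, s: -2
SI base units of work: kg·m²/s²

The claimed units m²/(kg·s²) (exponents kg: -1, m: 2, s: -2) do not match the derived units kg·m²/s² (exponents kg: 1, m: 2, s: -2), so the claim is incorrect.

Answer: No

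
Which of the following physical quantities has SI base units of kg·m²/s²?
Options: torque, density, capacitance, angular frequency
Checking the SI base units of each option:
  torque (τ = Fr): kg·m²/s²  ✓ matches
  density (ρ = m/V): kg/m³  ✗
  capacitance (C = Q/V): s⁴·A²/(kg·m²)  ✗
  angular frequency (ω = 2πf): 1/s  ✗

Only torque has units kg·m²/s².

Answer: torque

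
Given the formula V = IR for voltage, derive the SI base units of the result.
Units of each symbol in V = IR:
  I (current): A
  R (resistance, in ohms): kg·m²/(s³·A²)

Multiplying the contributions: [A] · [kg·m²/(s³·A²)]
Adding exponents of each base unit: kg: 1, m: 2, s: -3, A: -1
SI base units of voltage: kg·m²/(s³·A)

Answer: kg·m²/(s³·A)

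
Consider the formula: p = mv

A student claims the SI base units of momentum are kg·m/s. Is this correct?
Units of each symbol in p = mv:
  m (mass): kg
  v (velocity): m/s

Multiplying the contributions: [kg] · [m/s]
Adding exponents of each base unit: kg: 1, m: 1, s: -1
SI base units of momentum: kg·m/s

The claimed units kg·m/s match the derived units, so the claim is correct.

Answer: Yes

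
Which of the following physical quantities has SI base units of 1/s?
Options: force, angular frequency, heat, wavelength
Checking the SI base units of each option:
  force (F = ma): kg·m/s²  ✗
  angular frequency (ω = 2πf): 1/s  ✓ matches
  heat (Q = mcΔT): kg·m²/s²  ✗
  wavelength (λ = v/f): m  ✗

Only angular frequency has units 1/s.

Answer: angular frequency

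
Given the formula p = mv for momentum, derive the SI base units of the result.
Units of each symbol in p = mv:
  m (mass): kg
  v (velocity): m/s

Multiplying the contributions: [kg] · [m/s]
Adding exponents of each base unit: kg: 1, m: 1, s: -1
SI base units of momentum: kg·m/s

Answer: kg·m/s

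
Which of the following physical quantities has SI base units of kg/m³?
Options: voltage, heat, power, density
Checking the SI base units of each option:
  voltage (V = IR): kg·m²/(s³·A)  ✗
  heat (Q = mcΔT): kg·m²/s²  ✗
  power (P = W/t): kg·m²/s³  ✗
  density (ρ = m/V): kg/m³  ✓ matches

Only density has units kg/m³.

Answer: density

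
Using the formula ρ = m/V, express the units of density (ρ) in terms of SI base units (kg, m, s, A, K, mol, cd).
Units of each symbol in ρ = m/V:
  m (mass): kg
  V (volume): m³  → in the denominator, contributes 1/m³

Multiplying the contributions: [kg] · [1/m³]
Adding exponents of each base unit: kg: 1, m: -3
SI base units of density: kg/m³

Answer: kg/m³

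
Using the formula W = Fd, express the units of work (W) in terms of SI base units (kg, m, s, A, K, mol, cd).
Units of each symbol in W = Fd:
  F (force): kg·m/s²
  d (displacement): m

Multiplying the contributions: [kg·m/s²] · [m]
Adding exponents of each base unit: kg: 1, m: 2, s: -2
SI base units of work: kg·m²/s²

Answer: kg·m²/s²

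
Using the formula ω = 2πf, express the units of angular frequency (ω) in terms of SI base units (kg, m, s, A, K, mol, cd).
Units of each symbol in ω = 2πf:
  f (frequency): 1/s
  The factor 2π is dimensionless.

Multiplying the contributions: [1/s]
Adding exponents of each base unit: s: -1
SI base units of angular frequency: 1/s

Answer: 1/s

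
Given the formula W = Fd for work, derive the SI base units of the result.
Units of each symbol in W = Fd:
  F (force): kg·m/s²
  d (displacement): m

Multiplying the contributions: [kg·m/s²] · [m]
Adding exponents of each base unit: kg: 1, m: 2, s: -2
SI base units of work: kg·m²/s²

Answer: kg·m²/s²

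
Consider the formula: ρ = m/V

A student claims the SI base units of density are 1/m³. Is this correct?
Units of each symbol in ρ = m/V:
  m (mass): kg
  V (volume): m³  → in the denominator, contributes 1/m³

Multiplying the contributions: [kg] · [1/m³]
Adding exponents of each base unit: kg: 1, m: -3
SI base units of density: kg/m³

The claimed units 1/m³ (exponents m: -3) do not match the derived units kg/m³ (exponents kg: 1, m: -3), so the claim is incorrect.

Answer: No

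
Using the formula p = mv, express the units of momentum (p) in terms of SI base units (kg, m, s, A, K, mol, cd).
Units of each symbol in p = mv:
  m (mass): kg
  v (velocity): m/s

Multiplying the contributions: [kg] · [m/s]
Adding exponents of each base unit: kg: 1, m: 1, s: -1
SI base units of momentum: kg·m/s

Answer: kg·m/s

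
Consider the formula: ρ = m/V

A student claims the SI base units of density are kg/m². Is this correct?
Units of each symbol in ρ = m/V:
  m (mass): kg
  V (volume): m³  → in the denominator, contributes 1/m³

Multiplying the contributions: [kg] · [1/m³]
Adding exponents of each base unit: kg: 1, m: -3
SI base units of density: kg/m³

The claimed units kg/m² (exponents kg: 1, m: -2) do not match the derived units kg/m³ (exponents kg: 1, m: -3), so the claim is incorrect.

Answer: No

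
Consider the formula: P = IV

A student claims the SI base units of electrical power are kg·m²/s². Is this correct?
Units of each symbol in P = IV:
  I (current): A
  V (voltage, in volts): kg·m²/(s³·A)

Multiplying the contributions: [A] · [kg·m²/(s³·A)]
Adding exponents of each base unit: kg: 1, m: 2, s: -3
SI base units of electrical power: kg·m²/s³

The claimed units kg·m²/s² (exponents kg: 1, m: 2, s: -2) do not match the derived units kg·m²/s³ (exponents kg: 1, m: 2, s: -3), so the claim is incorrect.

Answer: No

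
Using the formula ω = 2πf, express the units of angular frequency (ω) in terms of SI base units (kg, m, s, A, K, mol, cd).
Units of each symbol in ω = 2πf:
  f (frequency): 1/s
  The factor 2π is dimensionless.

Multiplying the contributions: [1/s]
Adding exponents of each base unit: s: -1
SI base units of angular frequency: 1/s

Answer: 1/s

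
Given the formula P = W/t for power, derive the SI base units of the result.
Units of each symbol in P = W/t:
  W (work): kg·m²/s²
  t (time): s  → in the denominator, contributes 1/s

Multiplying the contributions: [kg·m²/s²] · [1/s]
Adding exponents of each base unit: kg: 1, m: 2, s: -3
SI base units of power: kg·m²/s³

Answer: kg·m²/s³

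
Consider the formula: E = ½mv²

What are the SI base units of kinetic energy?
Units of each symbol in E = ½mv²:
  m (mass): kg
  v (speed): m/s  → to the power 2, contributes m²/s²
  The factor ½ is dimensionless.

Multiplying the contributions: [kg] · [m²/s²]
Adding exponents of each base unit: kg: 1, m: 2, s: -2
SI base units of kinetic energy: kg·m²/s²

Answer: kg·m²/s²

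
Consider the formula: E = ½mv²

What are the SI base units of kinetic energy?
Units of each symbol in E = ½mv²:
  m (mass): kg
  v (speed): m/s  → to the power 2, contributes m²/s²
  The factor ½ is dimensionless.

Multiplying the contributions: [kg] · [m²/s²]
Adding exponents of each base unit: kg: 1, m: 2, s: -2
SI base units of kinetic energy: kg·m²/s²

Answer: kg·m²/s²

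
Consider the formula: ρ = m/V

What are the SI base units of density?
Units of each symbol in ρ = m/V:
  m (mass): kg
  V (volume): m³  → in the denominator, contributes 1/m³

Multiplying the contributions: [kg] · [1/m³]
Adding exponents of each base unit: kg: 1, m: -3
SI base units of density: kg/m³

Answer: kg/m³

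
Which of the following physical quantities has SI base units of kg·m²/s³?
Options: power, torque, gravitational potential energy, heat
Checking the SI base units of each option:
  power (P = W/t): kg·m²/s³  ✓ matches
  torque (τ = Fr): kg·m²/s²  ✗
  gravitational potential energy (U = -GMm/r): kg·m²/s²  ✗
  heat (Q = mcΔT): kg·m²/s²  ✗

Only power has units kg·m²/s³.

Answer: power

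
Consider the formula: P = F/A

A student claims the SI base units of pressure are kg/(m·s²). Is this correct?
Units of each symbol in P = F/A:
  F (force): kg·m/s²
  A (area): m²  → in the denominator, contributes 1/m²

Multiplying the contributions: [kg·m/s²] · [1/m²]
Adding exponents of each base unit: kg: 1, m: -1, s: -2
SI base units of pressure: kg/(m·s²)

The claimed units kg/(m·s²) match the derived units, so the claim is correct.

Answer: Yes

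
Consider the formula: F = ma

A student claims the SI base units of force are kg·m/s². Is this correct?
Units of each symbol in F = ma:
  m (mass): kg
  a (acceleration): m/s²

Multiplying the contributions: [kg] · [m/s²]
Adding exponents of each base unit: kg: 1, m: 1, s: -2
SI base units of force: kg·m/s²

The claimed units kg·m/s² match the derived units, so the claim is correct.

Answer: Yes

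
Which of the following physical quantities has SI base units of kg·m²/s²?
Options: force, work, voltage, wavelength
Checking the SI base units of each option:
  force (F = ma): kg·m/s²  ✗
  work (W = Fd): kg·m²/s²  ✓ matches
  voltage (V = IR): kg·m²/(s³·A)  ✗
  wavelength (λ = v/f): m  ✗

Only work has units kg·m²/s².

Answer: work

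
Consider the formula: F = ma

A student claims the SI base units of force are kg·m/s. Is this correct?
Units of each symbol in F = ma:
  m (mass): kg
  a (acceleration): m/s²

Multiplying the contributions: [kg] · [m/s²]
Adding exponents of each base unit: kg: 1, m: 1, s: -2
SI base units of force: kg·m/s²

The claimed units kg·m/s (exponents kg: 1, m: 1, s: -1) do not match the derived units kg·m/s² (exponents kg: 1, m: 1, s: -2), so the claim is incorrect.

Answer: No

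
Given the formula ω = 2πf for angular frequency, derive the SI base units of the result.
Units of each symbol in ω = 2πf:
  f (frequency): 1/s
  The factor 2π is dimensionless.

Multiplying the contributions: [1/s]
Adding exponents of each base unit: s: -1
SI base units of angular frequency: 1/s

Answer: 1/s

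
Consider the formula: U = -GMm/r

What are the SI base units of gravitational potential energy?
Units of each symbol in U = -GMm/r:
  G (gravitational constant): m³/(kg·s²)
  M (mass): kg
  m (mass): kg
  r (distance): m  → in the denominator, contributes 1/m
  The minus sign does not affect the units.

Multiplying the contributions: [m³/(kg·s²)] · [kg] · [kg] · [1/m]
Adding exponents of each base unit: kg: 1, m: 2, s: -2
SI base units of gravitational potential energy: kg·m²/s²

Answer: kg·m²/s²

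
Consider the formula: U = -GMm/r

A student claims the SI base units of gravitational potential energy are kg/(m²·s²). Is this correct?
Units of each symbol in U = -GMm/r:
  G (gravitational constant): m³/(kg·s²)
  M (mass): kg
  m (mass): kg
  r (distance): m  → in the denominator, contributes 1/m
  The minus sign does not affect the units.

Multiplying the contributions: [m³/(kg·s²)] · [kg] · [kg] · [1/m]
Adding exponents of each base unit: kg: 1, m: 2, s: -2
SI base units of gravitational potential energy: kg·m²/s²

The claimed units kg/(m²·s²) (exponents kg: 1, m: -2, s: -2) do not match the derived units kg·m²/s² (exponents kg: 1, m: 2, s: -2), so the claim is incorrect.

Answer: No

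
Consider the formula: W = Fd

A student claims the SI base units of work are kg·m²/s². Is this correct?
Units of each symbol in W = Fd:
  F (force): kg·m/s²
  d (displacement): m

Multiplying the contributions: [kg·m/s²] · [m]
Adding exponents of each base unit: kg: 1, m: 2, s: -2
SI base units of work: kg·m²/s²

The claimed units kg·m²/s² match the derived units, so the claim is correct.

Answer: Yes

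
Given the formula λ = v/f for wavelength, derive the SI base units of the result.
Units of each symbol in λ = v/f:
  v (wave speed): m/s
  f (frequency): 1/s  → in the denominator, contributes s

Multiplying the contributions: [m/s] · [s]
Adding exponents of each base unit: m: 1
SI base units of wavelength: m

Answer: m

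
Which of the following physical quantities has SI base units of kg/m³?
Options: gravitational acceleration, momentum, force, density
Checking the SI base units of each option:
  gravitational acceleration (g = GM/r²): m/s²  ✗
  momentum (p = mv): kg·m/s  ✗
  force (F = ma): kg·m/s²  ✗
  density (ρ = m/V): kg/m³  ✓ matches

Only density has units kg/m³.

Answer: density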